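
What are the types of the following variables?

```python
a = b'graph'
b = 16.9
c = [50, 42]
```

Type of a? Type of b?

a is assigned a bytes literal (b'...' prefix); b is assigned a number with a decimal point, so it is a float

bytes, float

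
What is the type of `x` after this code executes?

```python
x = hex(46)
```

hex() returns str representation

str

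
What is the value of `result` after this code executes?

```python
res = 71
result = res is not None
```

res = 71; result = True

True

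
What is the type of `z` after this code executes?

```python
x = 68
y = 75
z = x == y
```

Equality comparison returns bool

bool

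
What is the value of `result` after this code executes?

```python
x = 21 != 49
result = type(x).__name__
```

x is bool; result = 'bool'

'bool'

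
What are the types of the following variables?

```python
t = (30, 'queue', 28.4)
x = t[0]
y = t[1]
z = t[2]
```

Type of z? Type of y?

tuple[2] is float; tuple[1] is str

float, str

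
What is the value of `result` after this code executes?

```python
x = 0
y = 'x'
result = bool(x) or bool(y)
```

x = 0; y = 'x'; result = True

True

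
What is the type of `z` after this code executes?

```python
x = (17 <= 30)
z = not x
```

'not' returns bool

bool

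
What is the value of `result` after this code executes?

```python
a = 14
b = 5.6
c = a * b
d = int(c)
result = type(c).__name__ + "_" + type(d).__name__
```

a is int; b is float; c is float; d is int; result = 'float_int'

'float_int'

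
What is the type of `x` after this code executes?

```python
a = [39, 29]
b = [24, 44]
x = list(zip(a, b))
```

list(zip()) returns a list of tuples

list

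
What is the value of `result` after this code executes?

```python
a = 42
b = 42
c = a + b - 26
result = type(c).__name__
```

a is int; b is int; c is int; result = 'int'

'int'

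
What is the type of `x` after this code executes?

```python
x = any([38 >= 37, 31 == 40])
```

any() returns bool

bool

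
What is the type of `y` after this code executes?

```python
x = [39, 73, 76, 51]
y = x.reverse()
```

list.reverse() returns None

NoneType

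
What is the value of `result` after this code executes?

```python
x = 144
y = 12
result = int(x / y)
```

x = 144; y = 12; result = 12

12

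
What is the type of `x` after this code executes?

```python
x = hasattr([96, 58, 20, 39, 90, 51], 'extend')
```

hasattr() returns bool

bool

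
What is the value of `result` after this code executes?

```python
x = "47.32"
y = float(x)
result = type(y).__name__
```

x is str; y is float; result = 'float'

'float'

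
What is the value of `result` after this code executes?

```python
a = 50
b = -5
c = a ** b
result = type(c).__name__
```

a is int; b is int; c is float; result = 'float'

'float'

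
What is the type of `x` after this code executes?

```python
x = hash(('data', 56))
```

hash() returns int

int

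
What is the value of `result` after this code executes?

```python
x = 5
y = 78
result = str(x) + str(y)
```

x = 5; y = 78; result = '578'

'578'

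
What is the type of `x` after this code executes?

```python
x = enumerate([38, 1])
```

enumerate() returns an enumerate object

enumerate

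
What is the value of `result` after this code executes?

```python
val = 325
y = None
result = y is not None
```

val = 325; y = None; result = False

False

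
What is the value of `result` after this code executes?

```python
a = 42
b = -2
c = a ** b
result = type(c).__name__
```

a is int; b is int; c is float; result = 'float'

'float'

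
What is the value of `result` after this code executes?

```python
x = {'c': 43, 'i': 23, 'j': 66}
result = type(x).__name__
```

x is dict; result = 'dict'

'dict'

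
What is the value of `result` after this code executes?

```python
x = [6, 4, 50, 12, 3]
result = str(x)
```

x = [6, 4, 50, 12, 3]; result = '[6, 4, 50, 12, 3]'

'[6, 4, 50, 12, 3]'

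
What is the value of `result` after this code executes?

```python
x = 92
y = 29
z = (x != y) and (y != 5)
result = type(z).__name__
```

x is int; y is int; z is bool; result = 'bool'

'bool'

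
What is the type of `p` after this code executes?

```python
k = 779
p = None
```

None has type NoneType

NoneType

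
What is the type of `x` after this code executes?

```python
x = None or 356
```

'or' with None returns the other truthy value

int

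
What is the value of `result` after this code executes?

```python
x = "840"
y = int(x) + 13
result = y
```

x = '840'; y = 853; result = 853

853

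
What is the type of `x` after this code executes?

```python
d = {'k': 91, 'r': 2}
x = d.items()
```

dict.items() returns dict_items view

dict_items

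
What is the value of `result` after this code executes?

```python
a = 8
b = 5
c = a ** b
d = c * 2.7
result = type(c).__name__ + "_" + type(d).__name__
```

a is int; b is int; c is int; d is float; result = 'int_float'

'int_float'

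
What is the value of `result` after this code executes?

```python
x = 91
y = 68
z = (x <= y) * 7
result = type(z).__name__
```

x is int; y is int; z is int; result = 'int'

'int'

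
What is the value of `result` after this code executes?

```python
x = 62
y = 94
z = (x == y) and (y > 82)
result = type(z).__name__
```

x is int; y is int; z is bool; result = 'bool'

'bool'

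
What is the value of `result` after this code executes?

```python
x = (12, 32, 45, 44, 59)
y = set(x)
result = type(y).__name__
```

x is tuple; y is set; result = 'set'

'set'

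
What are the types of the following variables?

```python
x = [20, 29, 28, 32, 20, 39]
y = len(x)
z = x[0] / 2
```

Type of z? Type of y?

int / int = float; len() returns int

float, int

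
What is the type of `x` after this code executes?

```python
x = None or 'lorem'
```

'or' with None returns the other truthy value (str)

str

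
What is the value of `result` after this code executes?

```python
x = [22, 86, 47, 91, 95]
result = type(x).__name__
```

x is list; result = 'list'

'list'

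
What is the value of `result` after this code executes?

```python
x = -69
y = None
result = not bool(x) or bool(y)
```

x = -69; y = None; result = False

False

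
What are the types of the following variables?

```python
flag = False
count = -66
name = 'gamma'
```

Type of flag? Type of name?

flag is assigned the constant False, which has type bool; name is assigned a quoted string literal, so it is a str

bool, str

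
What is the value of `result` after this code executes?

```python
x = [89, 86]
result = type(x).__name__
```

x is list; result = 'list'

'list'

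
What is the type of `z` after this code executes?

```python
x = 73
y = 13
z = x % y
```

int % int = int

int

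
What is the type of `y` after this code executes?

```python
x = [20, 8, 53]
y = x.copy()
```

list.copy() returns list

list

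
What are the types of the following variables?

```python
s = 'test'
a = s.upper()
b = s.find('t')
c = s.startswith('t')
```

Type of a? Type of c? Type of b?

upper() returns str; startswith() returns bool; find() returns int

str, bool, int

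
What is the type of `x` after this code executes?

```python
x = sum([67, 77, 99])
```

sum() of ints returns int

int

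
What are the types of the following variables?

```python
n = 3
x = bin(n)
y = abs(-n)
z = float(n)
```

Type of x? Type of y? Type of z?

bin() returns str; abs() of int returns int; float() returns float

str, int, float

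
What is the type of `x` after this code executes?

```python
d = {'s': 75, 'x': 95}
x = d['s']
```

Accessing dict[str, int] with str key returns int

int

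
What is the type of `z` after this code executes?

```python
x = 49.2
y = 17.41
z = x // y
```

float // float = float

float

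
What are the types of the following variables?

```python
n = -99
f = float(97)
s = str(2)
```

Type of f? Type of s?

f is assigned the result of calling float(), which returns a float; s is assigned the result of calling str(), which returns a str

float, str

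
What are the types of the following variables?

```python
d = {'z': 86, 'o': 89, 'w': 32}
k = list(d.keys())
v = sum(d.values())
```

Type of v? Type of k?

sum of ints is int; list() converts to list

int, list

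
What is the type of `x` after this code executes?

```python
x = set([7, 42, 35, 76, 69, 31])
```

set() constructor returns set

set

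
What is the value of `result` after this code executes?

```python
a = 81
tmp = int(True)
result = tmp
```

a = 81; tmp = 1; result = 1

1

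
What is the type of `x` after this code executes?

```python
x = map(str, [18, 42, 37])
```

map() returns a map object

map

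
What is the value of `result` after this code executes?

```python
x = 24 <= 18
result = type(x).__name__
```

x is bool; result = 'bool'

'bool'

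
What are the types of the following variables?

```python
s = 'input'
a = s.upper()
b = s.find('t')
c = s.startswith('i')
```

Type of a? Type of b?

upper() returns str; find() returns int

str, int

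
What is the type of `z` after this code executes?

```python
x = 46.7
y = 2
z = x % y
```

float % int = float

float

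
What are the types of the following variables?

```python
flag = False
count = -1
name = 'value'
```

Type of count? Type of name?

count is assigned a bare integer (no decimal point), so it is an int; name is assigned a quoted string literal, so it is a str

int, str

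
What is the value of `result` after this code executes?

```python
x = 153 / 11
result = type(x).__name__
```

x is float; result = 'float'

'float'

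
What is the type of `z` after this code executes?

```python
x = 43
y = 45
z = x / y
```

int / int = float

float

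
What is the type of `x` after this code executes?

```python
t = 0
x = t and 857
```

'and' returns first falsy value (0 is int)

int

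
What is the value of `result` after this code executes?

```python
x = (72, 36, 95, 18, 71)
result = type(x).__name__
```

x is tuple; result = 'tuple'

'tuple'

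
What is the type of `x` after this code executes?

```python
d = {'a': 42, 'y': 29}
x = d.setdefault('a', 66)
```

dict.setdefault() returns the (existing or default) value

int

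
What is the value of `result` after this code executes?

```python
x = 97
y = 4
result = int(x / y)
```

x = 97; y = 4; result = 24

24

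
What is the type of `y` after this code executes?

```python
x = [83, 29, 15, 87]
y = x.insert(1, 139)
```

list.insert() returns None

NoneType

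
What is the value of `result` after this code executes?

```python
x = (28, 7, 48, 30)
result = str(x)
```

x = (28, 7, 48, 30); result = '(28, 7, 48, 30)'

'(28, 7, 48, 30)'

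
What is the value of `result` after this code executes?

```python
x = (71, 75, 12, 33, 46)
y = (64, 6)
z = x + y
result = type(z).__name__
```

x is tuple; y is tuple; z is tuple; result = 'tuple'

'tuple'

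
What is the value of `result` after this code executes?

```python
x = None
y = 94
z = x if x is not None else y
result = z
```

x = None; y = 94; z = 94; result = 94

94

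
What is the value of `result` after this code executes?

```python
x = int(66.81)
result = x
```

x = 66; result = 66

66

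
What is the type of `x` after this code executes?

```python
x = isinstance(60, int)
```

isinstance() returns bool

bool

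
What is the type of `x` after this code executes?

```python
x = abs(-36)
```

abs() of int returns int

int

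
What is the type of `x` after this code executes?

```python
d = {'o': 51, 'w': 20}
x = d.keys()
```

.keys() returns dict_keys view

dict_keys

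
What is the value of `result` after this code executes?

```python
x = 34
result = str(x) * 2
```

x = 34; result = '3434'

'3434'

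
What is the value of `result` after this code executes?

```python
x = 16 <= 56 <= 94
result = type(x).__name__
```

x is bool; result = 'bool'

'bool'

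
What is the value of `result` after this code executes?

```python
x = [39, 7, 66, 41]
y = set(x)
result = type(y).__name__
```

x is list; y is set; result = 'set'

'set'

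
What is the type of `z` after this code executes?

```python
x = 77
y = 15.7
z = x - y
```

int - float = float

float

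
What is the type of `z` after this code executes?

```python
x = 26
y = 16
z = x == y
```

Equality comparison returns bool

bool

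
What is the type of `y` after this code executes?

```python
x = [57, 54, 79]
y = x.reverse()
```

list.reverse() returns None

NoneType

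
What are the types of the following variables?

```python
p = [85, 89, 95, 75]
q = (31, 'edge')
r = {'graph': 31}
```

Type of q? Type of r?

q is assigned a tuple (parenthesized, comma-separated values); r is assigned a dict literal ({key: value})

tuple, dict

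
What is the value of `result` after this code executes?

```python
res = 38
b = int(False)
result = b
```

res = 38; b = 0; result = 0

0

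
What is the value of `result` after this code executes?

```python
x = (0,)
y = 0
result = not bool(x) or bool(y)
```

x = (0,); y = 0; result = False

False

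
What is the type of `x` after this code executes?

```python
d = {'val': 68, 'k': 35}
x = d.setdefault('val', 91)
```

dict.setdefault() returns the (existing or default) value

int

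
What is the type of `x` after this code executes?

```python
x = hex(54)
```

hex() returns str representation

str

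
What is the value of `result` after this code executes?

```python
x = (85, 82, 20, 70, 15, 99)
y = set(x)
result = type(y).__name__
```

x is tuple; y is set; result = 'set'

'set'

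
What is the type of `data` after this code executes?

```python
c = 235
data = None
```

None has type NoneType

NoneType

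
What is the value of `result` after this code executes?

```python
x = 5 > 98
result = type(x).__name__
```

x is bool; result = 'bool'

'bool'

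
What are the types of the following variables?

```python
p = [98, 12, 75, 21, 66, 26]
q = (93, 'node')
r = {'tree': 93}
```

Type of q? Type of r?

q is assigned a tuple (parenthesized, comma-separated values); r is assigned a dict literal ({key: value})

tuple, dict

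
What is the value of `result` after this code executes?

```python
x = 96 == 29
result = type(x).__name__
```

x is bool; result = 'bool'

'bool'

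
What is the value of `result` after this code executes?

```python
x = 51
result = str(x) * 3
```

x = 51; result = '515151'

'515151'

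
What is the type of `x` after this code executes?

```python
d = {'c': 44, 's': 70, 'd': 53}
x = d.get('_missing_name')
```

dict.get() returns None when key not found

NoneType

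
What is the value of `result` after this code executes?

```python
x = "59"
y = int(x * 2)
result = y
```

x = '59'; y = 5959; result = 5959

5959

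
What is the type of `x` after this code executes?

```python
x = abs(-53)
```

abs() of int returns int

int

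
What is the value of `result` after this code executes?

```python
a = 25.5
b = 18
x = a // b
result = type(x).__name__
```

a is float; b is int; x is float; result = 'float'

'float'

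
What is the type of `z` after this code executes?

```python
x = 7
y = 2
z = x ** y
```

positive int ** positive int = int

int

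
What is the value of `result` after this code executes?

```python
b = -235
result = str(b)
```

b = -235; result = '-235'

'-235'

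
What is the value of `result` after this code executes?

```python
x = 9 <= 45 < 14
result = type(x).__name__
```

x is bool; result = 'bool'

'bool'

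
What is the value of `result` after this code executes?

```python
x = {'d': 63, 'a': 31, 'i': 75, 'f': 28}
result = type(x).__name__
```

x is dict; result = 'dict'

'dict'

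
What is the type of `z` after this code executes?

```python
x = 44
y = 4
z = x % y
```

int % int = int

int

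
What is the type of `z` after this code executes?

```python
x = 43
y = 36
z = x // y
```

int // int = int

int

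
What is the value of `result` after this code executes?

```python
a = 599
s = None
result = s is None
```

a = 599; s = None; result = True

True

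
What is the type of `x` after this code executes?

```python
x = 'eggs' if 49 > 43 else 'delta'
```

Both branches of conditional are str

str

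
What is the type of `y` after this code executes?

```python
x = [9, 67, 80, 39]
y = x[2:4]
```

Slicing a list returns a list

list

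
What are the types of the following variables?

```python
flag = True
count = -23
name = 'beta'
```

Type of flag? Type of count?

flag is assigned the constant True, which has type bool; count is assigned a bare integer (no decimal point), so it is an int

bool, int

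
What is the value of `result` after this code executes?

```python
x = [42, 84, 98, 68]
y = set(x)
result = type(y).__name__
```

x is list; y is set; result = 'set'

'set'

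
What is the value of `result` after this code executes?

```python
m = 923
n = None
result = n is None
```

m = 923; n = None; result = True

True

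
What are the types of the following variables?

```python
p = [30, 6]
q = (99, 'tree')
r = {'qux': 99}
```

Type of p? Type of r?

p is assigned a list literal (square brackets); r is assigned a dict literal ({key: value})

list, dict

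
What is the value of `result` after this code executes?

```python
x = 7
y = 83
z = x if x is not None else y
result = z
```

x = 7; y = 83; z = 7; result = 7

7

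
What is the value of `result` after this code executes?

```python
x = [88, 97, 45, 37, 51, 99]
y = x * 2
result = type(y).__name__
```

x is list; y is list; result = 'list'

'list'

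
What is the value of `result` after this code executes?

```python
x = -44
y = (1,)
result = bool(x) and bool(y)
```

x = -44; y = (1,); result = True

True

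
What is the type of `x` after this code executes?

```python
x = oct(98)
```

oct() returns str representation

str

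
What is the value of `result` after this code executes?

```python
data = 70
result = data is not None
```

data = 70; result = True

True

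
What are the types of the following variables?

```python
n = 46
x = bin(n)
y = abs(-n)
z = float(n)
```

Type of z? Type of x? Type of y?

float() returns float; bin() returns str; abs() of int returns int

float, str, int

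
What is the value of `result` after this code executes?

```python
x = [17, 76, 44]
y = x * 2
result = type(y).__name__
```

x is list; y is list; result = 'list'

'list'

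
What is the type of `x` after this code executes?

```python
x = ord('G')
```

ord() returns int (code point)

int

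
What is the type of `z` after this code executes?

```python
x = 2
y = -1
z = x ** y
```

int ** negative = float

float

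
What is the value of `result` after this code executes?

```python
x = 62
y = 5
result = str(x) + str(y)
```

x = 62; y = 5; result = '625'

'625'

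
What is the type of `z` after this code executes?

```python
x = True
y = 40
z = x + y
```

bool + int = int (bool is subclass of int)

int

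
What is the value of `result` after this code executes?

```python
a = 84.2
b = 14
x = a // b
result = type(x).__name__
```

a is float; b is int; x is float; result = 'float'

'float'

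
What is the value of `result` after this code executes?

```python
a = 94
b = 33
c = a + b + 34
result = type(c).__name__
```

a is int; b is int; c is int; result = 'int'

'int'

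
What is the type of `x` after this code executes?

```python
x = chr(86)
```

chr() returns str (single char)

str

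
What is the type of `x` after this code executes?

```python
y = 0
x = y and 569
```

'and' returns first falsy value (0 is int)

int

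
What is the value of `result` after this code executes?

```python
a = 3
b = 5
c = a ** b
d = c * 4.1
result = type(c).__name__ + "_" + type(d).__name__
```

a is int; b is int; c is int; d is float; result = 'int_float'

'int_float'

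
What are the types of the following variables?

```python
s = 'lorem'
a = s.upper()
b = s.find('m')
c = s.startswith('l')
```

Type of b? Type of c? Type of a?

find() returns int; startswith() returns bool; upper() returns str

int, bool, str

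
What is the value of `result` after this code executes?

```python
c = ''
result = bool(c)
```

c = ''; result = False

False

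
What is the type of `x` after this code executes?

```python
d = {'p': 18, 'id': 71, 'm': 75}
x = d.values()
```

.values() returns dict_values view

dict_values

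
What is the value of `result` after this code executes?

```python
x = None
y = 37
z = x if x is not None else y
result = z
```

x = None; y = 37; z = 37; result = 37

37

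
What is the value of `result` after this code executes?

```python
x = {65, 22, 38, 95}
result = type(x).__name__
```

x is set; result = 'set'

'set'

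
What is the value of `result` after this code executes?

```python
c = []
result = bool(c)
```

c = []; result = False

False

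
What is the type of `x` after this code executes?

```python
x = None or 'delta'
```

'or' with None returns the other truthy value (str)

str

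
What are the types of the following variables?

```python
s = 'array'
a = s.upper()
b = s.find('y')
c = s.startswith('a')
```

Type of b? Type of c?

find() returns int; startswith() returns bool

int, bool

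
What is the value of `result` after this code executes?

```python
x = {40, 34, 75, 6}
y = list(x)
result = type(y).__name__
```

x is set; y is list; result = 'list'

'list'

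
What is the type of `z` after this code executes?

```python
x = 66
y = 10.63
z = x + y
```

int + float = float

float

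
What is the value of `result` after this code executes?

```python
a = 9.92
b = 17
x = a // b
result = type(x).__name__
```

a is float; b is int; x is float; result = 'float'

'float'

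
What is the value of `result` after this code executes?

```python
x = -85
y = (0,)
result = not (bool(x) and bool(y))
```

x = -85; y = (0,); result = False

False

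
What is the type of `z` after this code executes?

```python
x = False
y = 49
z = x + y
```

bool + int = int (bool is subclass of int)

int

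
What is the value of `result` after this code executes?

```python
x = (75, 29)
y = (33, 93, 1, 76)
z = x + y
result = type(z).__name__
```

x is tuple; y is tuple; z is tuple; result = 'tuple'

'tuple'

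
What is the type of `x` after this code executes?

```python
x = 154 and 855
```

'and' with truthy values returns last operand (int)

int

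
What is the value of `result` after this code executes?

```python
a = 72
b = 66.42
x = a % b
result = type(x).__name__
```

a is int; b is float; x is float; result = 'float'

'float'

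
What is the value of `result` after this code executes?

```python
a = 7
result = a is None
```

a = 7; result = False

False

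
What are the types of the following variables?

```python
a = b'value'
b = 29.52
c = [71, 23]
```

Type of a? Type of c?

a is assigned a bytes literal (b'...' prefix); c is assigned a list literal (square brackets)

bytes, list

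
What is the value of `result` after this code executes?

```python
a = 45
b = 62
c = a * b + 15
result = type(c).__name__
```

a is int; b is int; c is int; result = 'int'

'int'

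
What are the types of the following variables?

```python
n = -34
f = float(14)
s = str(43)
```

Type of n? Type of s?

n is assigned a bare integer (no decimal point), so it is an int; s is assigned the result of calling str(), which returns a str

int, str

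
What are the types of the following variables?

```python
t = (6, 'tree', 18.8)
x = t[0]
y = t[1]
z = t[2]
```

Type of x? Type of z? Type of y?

tuple[0] is int; tuple[2] is float; tuple[1] is str

int, float, str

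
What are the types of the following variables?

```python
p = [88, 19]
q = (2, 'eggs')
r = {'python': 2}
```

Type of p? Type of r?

p is assigned a list literal (square brackets); r is assigned a dict literal ({key: value})

list, dict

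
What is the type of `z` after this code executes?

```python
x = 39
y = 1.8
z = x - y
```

int - float = float

float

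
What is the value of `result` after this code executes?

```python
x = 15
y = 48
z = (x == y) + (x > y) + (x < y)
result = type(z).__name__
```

x is int; y is int; z is int; result = 'int'

'int'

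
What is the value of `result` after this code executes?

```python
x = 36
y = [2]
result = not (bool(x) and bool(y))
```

x = 36; y = [2]; result = False

False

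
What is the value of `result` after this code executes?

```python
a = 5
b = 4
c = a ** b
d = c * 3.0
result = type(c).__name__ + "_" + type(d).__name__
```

a is int; b is int; c is int; d is float; result = 'int_float'

'int_float'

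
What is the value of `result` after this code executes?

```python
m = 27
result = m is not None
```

m = 27; result = True

True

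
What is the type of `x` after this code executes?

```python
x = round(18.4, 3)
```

round() with decimal places returns float

float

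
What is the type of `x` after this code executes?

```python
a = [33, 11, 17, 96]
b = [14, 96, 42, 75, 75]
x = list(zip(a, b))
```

list(zip()) returns a list of tuples

list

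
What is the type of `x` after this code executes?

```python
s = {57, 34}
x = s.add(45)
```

set.add() returns None (mutates in place)

NoneType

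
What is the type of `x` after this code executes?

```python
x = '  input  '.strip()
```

str.strip() returns str

str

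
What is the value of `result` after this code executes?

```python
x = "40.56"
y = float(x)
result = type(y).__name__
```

x is str; y is float; result = 'float'

'float'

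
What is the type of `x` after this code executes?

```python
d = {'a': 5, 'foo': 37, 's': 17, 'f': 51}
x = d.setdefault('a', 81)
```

dict.setdefault() returns the (existing or default) value

int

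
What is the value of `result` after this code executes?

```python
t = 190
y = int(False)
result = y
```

t = 190; y = 0; result = 0

0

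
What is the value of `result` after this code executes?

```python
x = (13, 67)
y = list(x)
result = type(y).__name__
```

x is tuple; y is list; result = 'list'

'list'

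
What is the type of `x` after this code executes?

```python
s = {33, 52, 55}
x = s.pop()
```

Popping from set[int] returns int

int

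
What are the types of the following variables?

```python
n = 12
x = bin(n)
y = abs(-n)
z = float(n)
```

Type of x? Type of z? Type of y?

bin() returns str; float() returns float; abs() of int returns int

str, float, int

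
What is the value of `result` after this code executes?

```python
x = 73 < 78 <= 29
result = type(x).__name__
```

x is bool; result = 'bool'

'bool'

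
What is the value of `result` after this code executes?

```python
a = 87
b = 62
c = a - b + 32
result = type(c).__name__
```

a is int; b is int; c is int; result = 'int'

'int'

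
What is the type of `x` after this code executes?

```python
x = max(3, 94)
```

max() of ints returns int

int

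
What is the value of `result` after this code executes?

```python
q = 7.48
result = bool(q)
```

q = 7.48; result = True

True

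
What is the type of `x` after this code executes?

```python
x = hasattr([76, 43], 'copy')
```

hasattr() returns bool

bool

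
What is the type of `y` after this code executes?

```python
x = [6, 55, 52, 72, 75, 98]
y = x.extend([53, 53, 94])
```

list.extend() returns None

NoneType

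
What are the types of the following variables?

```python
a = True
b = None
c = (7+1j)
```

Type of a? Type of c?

a is assigned the constant True, which has type bool; c is assigned (7+1j), an int plus an imaginary literal (j suffix), which evaluates to complex

bool, complex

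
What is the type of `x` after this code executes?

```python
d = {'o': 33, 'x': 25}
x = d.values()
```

.values() returns dict_values view

dict_values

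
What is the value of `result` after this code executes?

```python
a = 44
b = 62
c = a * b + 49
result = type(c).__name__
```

a is int; b is int; c is int; result = 'int'

'int'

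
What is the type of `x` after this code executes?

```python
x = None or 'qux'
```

'or' with None returns the other truthy value (str)

str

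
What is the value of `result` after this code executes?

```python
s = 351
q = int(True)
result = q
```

s = 351; q = 1; result = 1

1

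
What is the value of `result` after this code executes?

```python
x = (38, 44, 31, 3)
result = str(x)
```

x = (38, 44, 31, 3); result = '(38, 44, 31, 3)'

'(38, 44, 31, 3)'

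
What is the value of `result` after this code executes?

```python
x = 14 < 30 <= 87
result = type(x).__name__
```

x is bool; result = 'bool'

'bool'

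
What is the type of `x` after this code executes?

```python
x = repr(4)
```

repr() returns str

str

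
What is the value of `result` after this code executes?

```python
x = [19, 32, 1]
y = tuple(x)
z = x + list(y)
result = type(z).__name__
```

x is list; y is tuple; z is list; result = 'list'

'list'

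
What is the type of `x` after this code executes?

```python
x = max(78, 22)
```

max() of ints returns int

int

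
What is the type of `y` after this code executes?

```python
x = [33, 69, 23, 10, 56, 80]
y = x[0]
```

Indexing list[int] returns int

int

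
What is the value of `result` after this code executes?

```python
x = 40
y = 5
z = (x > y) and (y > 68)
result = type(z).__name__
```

x is int; y is int; z is bool; result = 'bool'

'bool'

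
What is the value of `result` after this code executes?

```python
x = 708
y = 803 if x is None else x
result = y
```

x = 708; y = 708; result = 708

708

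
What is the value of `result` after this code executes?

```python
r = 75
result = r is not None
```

r = 75; result = True

True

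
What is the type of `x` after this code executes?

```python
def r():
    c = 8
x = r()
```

Function without return returns None

NoneType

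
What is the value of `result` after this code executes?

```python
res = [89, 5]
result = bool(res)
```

res = [89, 5]; result = True

True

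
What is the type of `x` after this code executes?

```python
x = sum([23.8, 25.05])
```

sum() of floats returns float

float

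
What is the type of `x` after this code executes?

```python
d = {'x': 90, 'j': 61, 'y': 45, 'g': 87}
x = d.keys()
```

.keys() returns dict_keys view

dict_keys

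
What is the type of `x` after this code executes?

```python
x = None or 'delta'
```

'or' with None returns the other truthy value (str)

str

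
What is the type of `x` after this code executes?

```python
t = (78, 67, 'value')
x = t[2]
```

Index 2 of tuple is a str literal

str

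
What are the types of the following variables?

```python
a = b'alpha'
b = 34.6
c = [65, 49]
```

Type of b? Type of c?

b is assigned a number with a decimal point, so it is a float; c is assigned a list literal (square brackets)

float, list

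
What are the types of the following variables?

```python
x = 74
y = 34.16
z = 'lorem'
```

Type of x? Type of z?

x is assigned a bare integer (no decimal point), so it is an int; z is assigned a quoted string literal, so it is a str

int, str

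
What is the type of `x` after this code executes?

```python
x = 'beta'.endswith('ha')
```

str.endswith() returns bool

bool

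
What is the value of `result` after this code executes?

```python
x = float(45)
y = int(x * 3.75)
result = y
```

x = 45.0; y = 168; result = 168

168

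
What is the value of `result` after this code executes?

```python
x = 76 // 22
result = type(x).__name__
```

x is int; result = 'int'

'int'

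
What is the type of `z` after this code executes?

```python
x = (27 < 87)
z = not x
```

'not' returns bool

bool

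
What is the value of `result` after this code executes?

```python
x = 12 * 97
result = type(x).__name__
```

x is int; result = 'int'

'int'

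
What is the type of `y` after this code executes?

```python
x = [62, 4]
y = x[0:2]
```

Slicing a list returns a list

list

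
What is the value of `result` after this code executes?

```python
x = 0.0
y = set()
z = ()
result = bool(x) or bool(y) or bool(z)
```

x = 0.0; y = set(); z = (); result = False

False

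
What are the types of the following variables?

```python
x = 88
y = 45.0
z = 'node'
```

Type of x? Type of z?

x is assigned a bare integer (no decimal point), so it is an int; z is assigned a quoted string literal, so it is a str

int, str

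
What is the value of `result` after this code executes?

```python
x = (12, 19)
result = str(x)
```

x = (12, 19); result = '(12, 19)'

'(12, 19)'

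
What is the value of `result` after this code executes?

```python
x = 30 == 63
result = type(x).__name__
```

x is bool; result = 'bool'

'bool'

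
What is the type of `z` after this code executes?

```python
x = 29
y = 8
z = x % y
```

int % int = int

int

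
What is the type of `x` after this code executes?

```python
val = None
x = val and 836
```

'and' returns first falsy value (None)

NoneType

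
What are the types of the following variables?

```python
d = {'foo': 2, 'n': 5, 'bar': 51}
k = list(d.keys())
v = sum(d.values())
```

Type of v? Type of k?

sum of ints is int; list() converts to list

int, list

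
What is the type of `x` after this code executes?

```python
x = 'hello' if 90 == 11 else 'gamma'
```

Both branches of conditional are str

str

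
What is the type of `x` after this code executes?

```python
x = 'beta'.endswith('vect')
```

str.endswith() returns bool

bool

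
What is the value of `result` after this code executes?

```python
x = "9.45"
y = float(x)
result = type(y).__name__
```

x is str; y is float; result = 'float'

'float'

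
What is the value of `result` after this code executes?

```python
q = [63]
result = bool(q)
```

q = [63]; result = True

True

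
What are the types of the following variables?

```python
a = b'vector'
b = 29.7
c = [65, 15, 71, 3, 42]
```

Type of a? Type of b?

a is assigned a bytes literal (b'...' prefix); b is assigned a number with a decimal point, so it is a float

bytes, float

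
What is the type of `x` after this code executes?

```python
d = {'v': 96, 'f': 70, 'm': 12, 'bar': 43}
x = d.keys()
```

.keys() returns dict_keys view

dict_keys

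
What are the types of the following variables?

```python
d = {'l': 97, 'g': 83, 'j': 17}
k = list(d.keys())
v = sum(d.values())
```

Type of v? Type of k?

sum of ints is int; list() converts to list

int, list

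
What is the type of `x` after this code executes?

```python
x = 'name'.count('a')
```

str.count() returns int

int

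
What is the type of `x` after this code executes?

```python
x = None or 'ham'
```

'or' with None returns the other truthy value (str)

str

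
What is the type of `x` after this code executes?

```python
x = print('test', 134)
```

print() returns None

NoneType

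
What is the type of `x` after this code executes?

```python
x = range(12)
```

range() returns a range object

range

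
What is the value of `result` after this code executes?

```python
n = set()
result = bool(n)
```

n = set(); result = False

False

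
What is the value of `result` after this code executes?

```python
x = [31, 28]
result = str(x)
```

x = [31, 28]; result = '[31, 28]'

'[31, 28]'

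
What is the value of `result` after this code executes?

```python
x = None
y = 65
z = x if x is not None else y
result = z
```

x = None; y = 65; z = 65; result = 65

65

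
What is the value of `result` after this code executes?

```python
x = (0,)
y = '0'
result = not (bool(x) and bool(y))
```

x = (0,); y = '0'; result = False

False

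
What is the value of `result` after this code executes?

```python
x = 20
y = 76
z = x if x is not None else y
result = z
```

x = 20; y = 76; z = 20; result = 20

20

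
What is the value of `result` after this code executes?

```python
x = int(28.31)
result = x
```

x = 28; result = 28

28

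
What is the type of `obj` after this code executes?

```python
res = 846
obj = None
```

None has type NoneType

NoneType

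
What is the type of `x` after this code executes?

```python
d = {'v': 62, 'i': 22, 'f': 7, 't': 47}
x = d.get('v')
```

dict.get() returns value type when found

int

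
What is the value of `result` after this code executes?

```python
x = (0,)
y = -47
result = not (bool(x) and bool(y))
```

x = (0,); y = -47; result = False

False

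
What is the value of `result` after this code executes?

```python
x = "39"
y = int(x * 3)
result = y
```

x = '39'; y = 393939; result = 393939

393939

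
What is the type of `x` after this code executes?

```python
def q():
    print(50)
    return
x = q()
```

Bare return returns None

NoneType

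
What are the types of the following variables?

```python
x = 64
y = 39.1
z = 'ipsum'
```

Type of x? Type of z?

x is assigned a bare integer (no decimal point), so it is an int; z is assigned a quoted string literal, so it is a str

int, str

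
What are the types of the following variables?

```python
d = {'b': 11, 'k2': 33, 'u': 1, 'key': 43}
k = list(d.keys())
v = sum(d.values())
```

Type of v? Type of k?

sum of ints is int; list() converts to list

int, list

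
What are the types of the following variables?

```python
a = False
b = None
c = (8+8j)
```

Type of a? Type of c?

a is assigned the constant False, which has type bool; c is assigned (8+8j), an int plus an imaginary literal (j suffix), which evaluates to complex

bool, complex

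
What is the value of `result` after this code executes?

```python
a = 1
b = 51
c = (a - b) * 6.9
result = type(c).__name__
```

a is int; b is int; c is float; result = 'float'

'float'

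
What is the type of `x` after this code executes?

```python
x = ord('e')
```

ord() returns int (code point)

int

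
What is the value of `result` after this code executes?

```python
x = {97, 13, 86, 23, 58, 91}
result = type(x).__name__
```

x is set; result = 'set'

'set'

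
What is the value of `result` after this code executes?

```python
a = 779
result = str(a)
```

a = 779; result = '779'

'779'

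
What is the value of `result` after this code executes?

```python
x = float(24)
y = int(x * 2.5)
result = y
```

x = 24.0; y = 60; result = 60

60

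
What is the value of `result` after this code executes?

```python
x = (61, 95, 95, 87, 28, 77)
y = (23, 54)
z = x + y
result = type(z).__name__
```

x is tuple; y is tuple; z is tuple; result = 'tuple'

'tuple'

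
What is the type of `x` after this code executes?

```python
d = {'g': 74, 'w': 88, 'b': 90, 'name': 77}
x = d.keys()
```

.keys() returns dict_keys view

dict_keys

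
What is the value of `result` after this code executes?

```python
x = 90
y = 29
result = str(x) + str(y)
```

x = 90; y = 29; result = '9029'

'9029'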